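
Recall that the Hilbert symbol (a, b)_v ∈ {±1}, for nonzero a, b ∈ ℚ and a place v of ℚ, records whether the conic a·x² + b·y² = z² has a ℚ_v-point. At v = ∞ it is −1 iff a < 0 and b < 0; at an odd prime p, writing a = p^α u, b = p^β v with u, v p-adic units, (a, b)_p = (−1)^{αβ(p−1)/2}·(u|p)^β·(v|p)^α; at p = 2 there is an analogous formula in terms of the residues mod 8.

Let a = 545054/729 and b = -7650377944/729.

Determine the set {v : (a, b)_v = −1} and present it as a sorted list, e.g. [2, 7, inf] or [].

(a, b) ≡ (1886, -54694) mod (ℚ^×)²; places V = {2, 3, 11, 17, 23, 29, 41, ∞}.
(a,b)_11: α=0, u≡5; β=2, v≡3 (mod 11); (5|11)=+1, (3|11)=+1; sign (−1)^0·+1^2·+1^0 = +1.
(a,b)_2: α=1, β=3; u≡7, v≡5 (mod 8); ε(u)ε(v)=1·0, αω(v)=1·1, βω(u)=3·0; sum ≡ 1  ⇒  -1.
(a,b)_41: α=1, u≡8; β=1, v≡11 (mod 41); (8|41)=+1, (11|41)=-1; sign (−1)^0·+1^1·-1^1 = -1.
(a,b)_17: α=2, u≡9; β=2, v≡3 (mod 17); (9|17)=+1, (3|17)=-1; sign (−1)^0·+1^2·-1^2 = +1.
(a,b)_29: α=0, u≡7; β=1, v≡5 (mod 29); (7|29)=+1, (5|29)=+1; sign (−1)^0·+1^1·+1^0 = +1.
(a,b)_23: α=1, u≡12; β=1, v≡20 (mod 23); (12|23)=+1, (20|23)=-1; sign (−1)^1·+1^1·-1^1 = +1.
(a,b)_∞: sgn(1886)=+, sgn(-54694)=−, so +1.
(a,b)_3: α=-6, u≡2; β=-6, v≡2 (mod 3); (2|3)=-1, (2|3)=-1; sign (−1)^0·-1^-6·-1^-6 = +1.
Ram(1886, -54694) = {2, 41}; no ℚ_2-point on the conic.

[2, 41]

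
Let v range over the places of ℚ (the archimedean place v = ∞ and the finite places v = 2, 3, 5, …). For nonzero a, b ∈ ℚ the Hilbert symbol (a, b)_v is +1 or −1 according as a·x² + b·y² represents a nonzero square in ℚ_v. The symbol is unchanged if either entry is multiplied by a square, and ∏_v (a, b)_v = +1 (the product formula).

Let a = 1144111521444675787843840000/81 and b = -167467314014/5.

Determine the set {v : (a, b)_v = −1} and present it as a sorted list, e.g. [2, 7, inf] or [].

[7, 29, 37, 43]

(a, b) ≡ (74074, -12482470) mod (ℚ^×)²; places V = {2, 3, 5, 7, 11, 13, 29, 37, 43, ∞}.
(a,b)_7: α=3, u≡3; β=3, v≡5 (mod 7); (3|7)=-1, (5|7)=-1; sign (−1)^1·-1^3·-1^3 = -1.
(a,b)_∞: sgn(74074)=+, sgn(-12482470)=−, so +1.
(a,b)_13: α=3, u≡10; β=1, v≡10 (mod 13); (10|13)=+1, (10|13)=+1; sign (−1)^0·+1^1·+1^3 = +1.
(a,b)_11: α=1, u≡8; β=1, v≡1 (mod 11); (8|11)=-1, (1|11)=+1; sign (−1)^1·-1^1·+1^1 = +1.
(a,b)_29: α=2, u≡18; β=1, v≡12 (mod 29); (18|29)=-1, (12|29)=-1; sign (−1)^0·-1^1·-1^2 = -1.
(a,b)_5: α=4, u≡4; β=-1, v≡1 (mod 5); (4|5)=+1, (1|5)=+1; sign (−1)^0·+1^-1·+1^4 = +1.
(a,b)_3: α=-4, u≡1; β=0, v≡2 (mod 3); (1|3)=+1, (2|3)=-1; sign (−1)^0·+1^0·-1^-4 = +1.
(a,b)_43: α=2, u≡2; β=1, v≡7 (mod 43); (2|43)=-1, (7|43)=-1; sign (−1)^0·-1^1·-1^2 = -1.
(a,b)_37: α=5, u≡4; β=2, v≡2 (mod 37); (4|37)=+1, (2|37)=-1; sign (−1)^0·+1^2·-1^5 = -1.
(a,b)_2: α=11, β=1; u≡5, v≡5 (mod 8); ε(u)ε(v)=0·0, αω(v)=11·1, βω(u)=1·1; sum ≡ 0  ⇒  +1.
|Ram(74074, -12482470)| = 4, even; anisotropic at {7, 29, 37, 43}.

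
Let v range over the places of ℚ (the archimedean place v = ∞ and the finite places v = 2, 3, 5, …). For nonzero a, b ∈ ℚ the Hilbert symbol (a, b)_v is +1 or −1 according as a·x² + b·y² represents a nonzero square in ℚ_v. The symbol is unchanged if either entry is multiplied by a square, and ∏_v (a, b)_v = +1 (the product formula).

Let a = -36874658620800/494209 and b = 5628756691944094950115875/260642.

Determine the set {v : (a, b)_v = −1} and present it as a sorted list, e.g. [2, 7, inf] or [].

[5, 13]

(a, b) ≡ (-182, 1430) mod (ℚ^×)²; places V = {2, 3, 5, 7, 11, 13, 19, 31, 37, 43, ∞}.
(a,b)_11: α=4, u≡9; β=5, v≡3 (mod 11); (9|11)=+1, (3|11)=+1; sign (−1)^0·+1^5·+1^4 = +1.
(a,b)_3: α=2, u≡1; β=2, v≡2 (mod 3); (1|3)=+1, (2|3)=-1; sign (−1)^0·+1^2·-1^2 = +1.
(a,b)_5: α=2, u≡2; β=3, v≡1 (mod 5); (2|5)=-1, (1|5)=+1; sign (−1)^0·-1^3·+1^2 = -1.
(a,b)_37: α=-2, u≡36; β=0, v≡23 (mod 37); (36|37)=+1, (23|37)=-1; sign (−1)^0·+1^0·-1^-2 = +1.
(a,b)_7: α=1, u≡1; β=2, v≡4 (mod 7); (1|7)=+1, (4|7)=+1; sign (−1)^0·+1^2·+1^1 = +1.
(a,b)_∞: sgn(-182)=−, sgn(1430)=+, so +1.
(a,b)_31: α=2, u≡7; β=4, v≡28 (mod 31); (7|31)=+1, (28|31)=+1; sign (−1)^0·+1^4·+1^2 = +1.
(a,b)_13: α=1, u≡1; β=5, v≡8 (mod 13); (1|13)=+1, (8|13)=-1; sign (−1)^0·+1^5·-1^1 = -1.
(a,b)_2: α=7, β=-1; u≡5, v≡3 (mod 8); ε(u)ε(v)=0·1, αω(v)=7·1, βω(u)=-1·1; sum ≡ 0  ⇒  +1.
(a,b)_19: α=-2, u≡2; β=-4, v≡17 (mod 19); (2|19)=-1, (17|19)=+1; sign (−1)^0·-1^-4·+1^-2 = +1.
(a,b)_43: α=0, u≡27; β=2, v≡6 (mod 43); (27|43)=-1, (6|43)=+1; sign (−1)^0·-1^2·+1^0 = +1.
|Ram(-182, 1430)| = 2, even; anisotropic at {5, 13}.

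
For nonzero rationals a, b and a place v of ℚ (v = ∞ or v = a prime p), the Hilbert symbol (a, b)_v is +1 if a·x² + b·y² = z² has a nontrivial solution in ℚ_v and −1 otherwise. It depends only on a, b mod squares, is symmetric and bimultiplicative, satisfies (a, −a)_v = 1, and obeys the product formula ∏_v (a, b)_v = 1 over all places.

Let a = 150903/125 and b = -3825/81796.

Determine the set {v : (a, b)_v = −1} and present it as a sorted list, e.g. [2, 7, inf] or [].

[2, 5]

Mod squares: a ≡ 115, b ≡ -17. Check v ∈ {∞, 2, 3, 5, 11, 13, 17, 23}.
v=5: a=5^-3·(≡3), b=5^2·(≡2) mod 5; (3|5)=-1, (2|5)=-1; (−1)^{-3·2·2}·(-1)^2·(-1)^-3 = -1.
v=3: a=3^8·(≡1), b=3^2·(≡1) mod 3; (1|3)=+1, (1|3)=+1; (−1)^{8·2·1}·(+1)^2·(+1)^8 = +1.
v=2: v_2(a)=0, v_2(b)=-2; units ≡ 3, 7 (mod 8); ε·ε+αω+βω = 1·1+0·0+-2·1 ≡ 1  ⇒  (a,b)_2 = -1.
v=11: a=11^0·(≡4), b=11^-2·(≡5) mod 11; (4|11)=+1, (5|11)=+1; (−1)^{0·-2·5}·(+1)^-2·(+1)^0 = +1.
v=∞: 115 > 0 and -17 < 0  ⇒  (a,b)_∞ = +1.
v=23: a=23^1·(≡19), b=23^0·(≡2) mod 23; (19|23)=-1, (2|23)=+1; (−1)^{1·0·11}·(-1)^0·(+1)^1 = +1.
v=13: a=13^0·(≡8), b=13^-2·(≡12) mod 13; (8|13)=-1, (12|13)=+1; (−1)^{0·-2·6}·(-1)^-2·(+1)^0 = +1.
v=17: a=17^0·(≡16), b=17^1·(≡9) mod 17; (16|17)=+1, (9|17)=+1; (−1)^{0·1·8}·(+1)^1·(+1)^0 = +1.
Ram(115, -17) = {2, 5}; no ℚ_2-point on the conic.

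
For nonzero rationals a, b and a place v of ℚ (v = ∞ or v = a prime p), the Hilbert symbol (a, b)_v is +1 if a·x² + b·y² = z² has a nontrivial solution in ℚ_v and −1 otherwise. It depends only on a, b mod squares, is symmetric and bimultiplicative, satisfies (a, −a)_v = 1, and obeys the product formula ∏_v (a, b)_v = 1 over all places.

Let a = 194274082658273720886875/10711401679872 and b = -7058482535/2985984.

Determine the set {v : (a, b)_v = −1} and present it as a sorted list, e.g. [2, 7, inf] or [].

[5, 17]

Mod squares: a ≡ 9177, b ≡ -25415. Check v ∈ {∞, 2, 3, 5, 7, 13, 17, 19, 23, 31}.
v=31: a=31^2·(≡14), b=31^2·(≡25) mod 31; (14|31)=+1, (25|31)=+1; (−1)^{2·2·15}·(+1)^2·(+1)^2 = +1.
v=17: a=17^6·(≡14), b=17^3·(≡13) mod 17; (14|17)=-1, (13|17)=+1; (−1)^{6·3·8}·(-1)^3·(+1)^6 = -1.
v=13: a=13^2·(≡3), b=13^1·(≡2) mod 13; (3|13)=+1, (2|13)=-1; (−1)^{2·1·6}·(+1)^1·(-1)^2 = +1.
v=23: a=23^3·(≡1), b=23^1·(≡20) mod 23; (1|23)=+1, (20|23)=-1; (−1)^{3·1·11}·(+1)^1·(-1)^3 = +1.
v=3: a=3^-21·(≡2), b=3^-6·(≡1) mod 3; (2|3)=-1, (1|3)=+1; (−1)^{-21·-6·1}·(-1)^-6·(+1)^-21 = +1.
v=5: a=5^4·(≡2), b=5^1·(≡2) mod 5; (2|5)=-1, (2|5)=-1; (−1)^{4·1·2}·(-1)^1·(-1)^4 = -1.
v=19: a=19^1·(≡3), b=19^0·(≡4) mod 19; (3|19)=-1, (4|19)=+1; (−1)^{1·0·9}·(-1)^0·(+1)^1 = +1.
v=2: v_2(a)=-10, v_2(b)=-12; units ≡ 1, 1 (mod 8); ε·ε+αω+βω = 0·0+-10·0+-12·0 ≡ 0  ⇒  (a,b)_2 = +1.
v=7: a=7^3·(≡4), b=7^0·(≡1) mod 7; (4|7)=+1, (1|7)=+1; (−1)^{3·0·3}·(+1)^0·(+1)^3 = +1.
v=∞: 9177 > 0 and -25415 < 0  ⇒  (a,b)_∞ = +1.
Ram(9177, -25415) = {5, 17}; no ℚ_5-point on the conic.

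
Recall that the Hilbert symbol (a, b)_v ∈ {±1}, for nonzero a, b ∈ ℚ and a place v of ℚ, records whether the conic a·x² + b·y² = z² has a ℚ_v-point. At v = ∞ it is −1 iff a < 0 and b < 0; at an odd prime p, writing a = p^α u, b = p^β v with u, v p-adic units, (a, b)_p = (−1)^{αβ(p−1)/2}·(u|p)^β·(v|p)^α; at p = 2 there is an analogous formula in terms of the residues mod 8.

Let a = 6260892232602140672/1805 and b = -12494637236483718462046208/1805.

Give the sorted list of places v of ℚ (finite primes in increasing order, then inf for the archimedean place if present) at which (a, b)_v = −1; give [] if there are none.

Mod squares: a ≡ 1015, b ≡ -150535. Check v ∈ {∞, 2, 5, 7, 11, 17, 19, 23, 29}.
v=7: a=7^1·(≡5), b=7^1·(≡5) mod 7; (5|7)=-1, (5|7)=-1; (−1)^{1·1·3}·(-1)^1·(-1)^1 = -1.
v=5: a=5^-1·(≡2), b=5^-1·(≡2) mod 5; (2|5)=-1, (2|5)=-1; (−1)^{-1·-1·2}·(-1)^-1·(-1)^-1 = +1.
v=17: a=17^2·(≡6), b=17^3·(≡9) mod 17; (6|17)=-1, (9|17)=+1; (−1)^{2·3·8}·(-1)^3·(+1)^2 = -1.
v=∞: 1015 > 0 and -150535 < 0  ⇒  (a,b)_∞ = +1.
v=11: a=11^4·(≡1), b=11^5·(≡10) mod 11; (1|11)=+1, (10|11)=-1; (−1)^{4·5·5}·(+1)^5·(-1)^4 = +1.
v=23: a=23^2·(≡9), b=23^3·(≡7) mod 23; (9|23)=+1, (7|23)=-1; (−1)^{2·3·11}·(+1)^3·(-1)^2 = +1.
v=29: a=29^3·(≡1), b=29^4·(≡1) mod 29; (1|29)=+1, (1|29)=+1; (−1)^{3·4·14}·(+1)^4·(+1)^3 = +1.
v=19: a=19^-2·(≡2), b=19^-2·(≡2) mod 19; (2|19)=-1, (2|19)=-1; (−1)^{-2·-2·9}·(-1)^-2·(-1)^-2 = +1.
v=2: v_2(a)=14, v_2(b)=18; units ≡ 7, 1 (mod 8); ε·ε+αω+βω = 1·0+14·0+18·0 ≡ 0  ⇒  (a,b)_2 = +1.
Ram(1015, -150535) = {7, 17}; no ℚ_7-point on the conic.

[7, 17]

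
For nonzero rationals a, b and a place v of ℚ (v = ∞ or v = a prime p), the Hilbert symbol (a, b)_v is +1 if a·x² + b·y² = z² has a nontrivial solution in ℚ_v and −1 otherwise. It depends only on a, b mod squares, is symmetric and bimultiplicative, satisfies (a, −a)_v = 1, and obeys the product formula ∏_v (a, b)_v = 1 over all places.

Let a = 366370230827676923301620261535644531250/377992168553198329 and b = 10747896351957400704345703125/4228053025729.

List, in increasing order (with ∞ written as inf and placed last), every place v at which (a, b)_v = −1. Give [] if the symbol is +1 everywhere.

(a, b) ≡ (66, 85) mod (ℚ^×)²; places V = {2, 3, 5, 7, 11, 13, 17, 23, 29, 47, ∞}.
(a,b)_5: α=16, u≡4; β=13, v≡3 (mod 5); (4|5)=+1, (3|5)=-1; sign (−1)^0·+1^13·-1^16 = +1.
(a,b)_7: α=2, u≡6; β=2, v≡1 (mod 7); (6|7)=-1, (1|7)=+1; sign (−1)^0·-1^2·+1^2 = +1.
(a,b)_∞: sgn(66)=+, sgn(85)=+, so +1.
(a,b)_13: α=-6, u≡3; β=-4, v≡11 (mod 13); (3|13)=+1, (11|13)=-1; sign (−1)^0·+1^-4·-1^-6 = +1.
(a,b)_17: α=8, u≡15; β=5, v≡12 (mod 17); (15|17)=+1, (12|17)=-1; sign (−1)^0·+1^5·-1^8 = +1.
(a,b)_11: α=1, u≡8; β=0, v≡8 (mod 11); (8|11)=-1, (8|11)=-1; sign (−1)^0·-1^0·-1^1 = -1.
(a,b)_3: α=5, u≡1; β=4, v≡1 (mod 3); (1|3)=+1, (1|3)=+1; sign (−1)^0·+1^4·+1^5 = +1.
(a,b)_2: α=1, β=0; u≡1, v≡5 (mod 8); ε(u)ε(v)=0·0, αω(v)=1·1, βω(u)=0·0; sum ≡ 1  ⇒  -1.
(a,b)_47: α=2, u≡46; β=2, v≡33 (mod 47); (46|47)=-1, (33|47)=-1; sign (−1)^0·-1^2·-1^2 = +1.
(a,b)_29: α=6, u≡14; β=4, v≡14 (mod 29); (14|29)=-1, (14|29)=-1; sign (−1)^0·-1^4·-1^6 = +1.
(a,b)_23: α=-8, u≡20; β=-6, v≡18 (mod 23); (20|23)=-1, (18|23)=+1; sign (−1)^0·-1^-6·+1^-8 = +1.
(66, 85 / ℚ) ramifies at {2, 11}: a division algebra.

[2, 11]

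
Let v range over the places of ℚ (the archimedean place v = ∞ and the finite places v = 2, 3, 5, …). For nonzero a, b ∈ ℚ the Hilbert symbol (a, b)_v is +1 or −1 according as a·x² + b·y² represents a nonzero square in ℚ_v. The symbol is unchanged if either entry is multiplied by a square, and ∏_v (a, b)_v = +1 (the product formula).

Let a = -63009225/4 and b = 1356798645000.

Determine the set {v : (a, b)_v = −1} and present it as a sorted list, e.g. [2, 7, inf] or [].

Mod squares: a ≡ -969, b ≡ 2. Check v ∈ {∞, 2, 3, 5, 17, 19}.
v=17: a=17^3·(≡11), b=17^4·(≡4) mod 17; (11|17)=-1, (4|17)=+1; (−1)^{3·4·8}·(-1)^4·(+1)^3 = +1.
v=19: a=19^1·(≡1), b=19^2·(≡14) mod 19; (1|19)=+1, (14|19)=-1; (−1)^{1·2·9}·(+1)^2·(-1)^1 = -1.
v=5: a=5^2·(≡4), b=5^4·(≡2) mod 5; (4|5)=+1, (2|5)=-1; (−1)^{2·4·2}·(+1)^4·(-1)^2 = +1.
v=∞: -969 < 0 and 2 > 0  ⇒  (a,b)_∞ = +1.
v=2: v_2(a)=-2, v_2(b)=3; units ≡ 7, 1 (mod 8); ε·ε+αω+βω = 1·0+-2·0+3·0 ≡ 0  ⇒  (a,b)_2 = +1.
v=3: a=3^3·(≡1), b=3^2·(≡2) mod 3; (1|3)=+1, (2|3)=-1; (−1)^{3·2·1}·(+1)^2·(-1)^3 = -1.
Ram(-969, 2) = {3, 19}; no ℚ_3-point on the conic.

[3, 19]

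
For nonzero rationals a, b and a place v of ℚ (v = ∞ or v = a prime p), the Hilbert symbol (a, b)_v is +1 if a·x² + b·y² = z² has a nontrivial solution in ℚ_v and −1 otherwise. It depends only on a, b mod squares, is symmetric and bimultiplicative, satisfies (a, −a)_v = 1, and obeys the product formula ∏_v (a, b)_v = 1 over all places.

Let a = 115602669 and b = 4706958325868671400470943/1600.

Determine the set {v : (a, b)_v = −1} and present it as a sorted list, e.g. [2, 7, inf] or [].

[7, 13, 19, 23]

(a, b) ≡ (35581, 39767) mod (ℚ^×)²; places V = {2, 3, 5, 7, 11, 13, 17, 19, 23, ∞}.
(a,b)_13: α=1, u≡6; β=3, v≡10 (mod 13); (6|13)=-1, (10|13)=+1; sign (−1)^0·-1^3·+1^1 = -1.
(a,b)_∞: sgn(35581)=+, sgn(39767)=+, so +1.
(a,b)_11: α=0, u≡6; β=4, v≡7 (mod 11); (6|11)=-1, (7|11)=-1; sign (−1)^0·-1^4·-1^0 = +1.
(a,b)_2: α=0, β=-6; u≡5, v≡7 (mod 8); ε(u)ε(v)=0·1, αω(v)=0·0, βω(u)=-6·1; sum ≡ 0  ⇒  +1.
(a,b)_5: α=0, u≡4; β=-2, v≡2 (mod 5); (4|5)=+1, (2|5)=-1; sign (−1)^0·+1^-2·-1^0 = +1.
(a,b)_3: α=2, u≡1; β=0, v≡2 (mod 3); (1|3)=+1, (2|3)=-1; sign (−1)^0·+1^0·-1^2 = +1.
(a,b)_17: α=1, u≡4; β=2, v≡13 (mod 17); (4|17)=+1, (13|17)=+1; sign (−1)^0·+1^2·+1^1 = +1.
(a,b)_19: α=2, u≡3; β=5, v≡18 (mod 19); (3|19)=-1, (18|19)=-1; sign (−1)^0·-1^5·-1^2 = -1.
(a,b)_23: α=1, u≡13; β=3, v≡8 (mod 23); (13|23)=+1, (8|23)=+1; sign (−1)^1·+1^3·+1^1 = -1.
(a,b)_7: α=1, u≡1; β=5, v≡1 (mod 7); (1|7)=+1, (1|7)=+1; sign (−1)^1·+1^5·+1^1 = -1.
Ram(35581, 39767) = {7, 13, 19, 23}; no ℚ_7-point on the conic.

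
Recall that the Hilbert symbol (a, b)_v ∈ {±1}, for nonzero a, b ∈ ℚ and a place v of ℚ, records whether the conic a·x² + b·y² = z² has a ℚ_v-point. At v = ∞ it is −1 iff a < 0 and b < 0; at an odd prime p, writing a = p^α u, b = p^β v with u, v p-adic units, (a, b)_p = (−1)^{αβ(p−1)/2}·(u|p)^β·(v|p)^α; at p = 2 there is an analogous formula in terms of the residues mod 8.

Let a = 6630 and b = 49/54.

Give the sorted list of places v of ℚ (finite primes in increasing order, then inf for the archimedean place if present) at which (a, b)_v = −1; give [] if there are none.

[2, 3, 13, 17]

Mod squares: a ≡ 6630, b ≡ 6. Check v ∈ {∞, 2, 3, 5, 7, 13, 17}.
v=5: a=5^1·(≡1), b=5^0·(≡1) mod 5; (1|5)=+1, (1|5)=+1; (−1)^{1·0·2}·(+1)^0·(+1)^1 = +1.
v=∞: 6630 > 0 and 6 > 0  ⇒  (a,b)_∞ = +1.
v=13: a=13^1·(≡3), b=13^0·(≡5) mod 13; (3|13)=+1, (5|13)=-1; (−1)^{1·0·6}·(+1)^0·(-1)^1 = -1.
v=3: a=3^1·(≡2), b=3^-3·(≡2) mod 3; (2|3)=-1, (2|3)=-1; (−1)^{1·-3·1}·(-1)^-3·(-1)^1 = -1.
v=7: a=7^0·(≡1), b=7^2·(≡3) mod 7; (1|7)=+1, (3|7)=-1; (−1)^{0·2·3}·(+1)^2·(-1)^0 = +1.
v=17: a=17^1·(≡16), b=17^0·(≡5) mod 17; (16|17)=+1, (5|17)=-1; (−1)^{1·0·8}·(+1)^0·(-1)^1 = -1.
v=2: v_2(a)=1, v_2(b)=-1; units ≡ 3, 3 (mod 8); ε·ε+αω+βω = 1·1+1·1+-1·1 ≡ 1  ⇒  (a,b)_2 = -1.
(6630, 6 / ℚ) ramifies at {2, 3, 13, 17}: a division algebra.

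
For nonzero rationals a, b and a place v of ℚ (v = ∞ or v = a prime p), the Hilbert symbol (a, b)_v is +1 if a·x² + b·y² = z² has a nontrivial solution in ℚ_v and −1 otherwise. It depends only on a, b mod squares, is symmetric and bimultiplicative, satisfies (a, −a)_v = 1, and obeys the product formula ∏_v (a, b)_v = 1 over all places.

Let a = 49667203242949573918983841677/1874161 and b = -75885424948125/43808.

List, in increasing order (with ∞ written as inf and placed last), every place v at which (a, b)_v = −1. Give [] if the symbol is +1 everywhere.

Mod squares: a ≡ 68757, b ≡ -1066. Check v ∈ {∞, 2, 3, 5, 7, 13, 37, 41, 43}.
v=37: a=37^-4·(≡34), b=37^-2·(≡3) mod 37; (34|37)=+1, (3|37)=+1; (−1)^{-4·-2·18}·(+1)^-2·(+1)^-4 = +1.
v=∞: 68757 > 0 and -1066 < 0  ⇒  (a,b)_∞ = +1.
v=13: a=13^7·(≡7), b=13^3·(≡3) mod 13; (7|13)=-1, (3|13)=+1; (−1)^{7·3·6}·(-1)^3·(+1)^7 = -1.
v=41: a=41^3·(≡4), b=41^1·(≡22) mod 41; (4|41)=+1, (22|41)=-1; (−1)^{3·1·20}·(+1)^1·(-1)^3 = -1.
v=2: v_2(a)=0, v_2(b)=-5; units ≡ 5, 3 (mod 8); ε·ε+αω+βω = 0·1+0·1+-5·1 ≡ 1  ⇒  (a,b)_2 = -1.
v=5: a=5^0·(≡2), b=5^4·(≡1) mod 5; (2|5)=-1, (1|5)=+1; (−1)^{0·4·2}·(-1)^4·(+1)^0 = +1.
v=7: a=7^2·(≡5), b=7^0·(≡6) mod 7; (5|7)=-1, (6|7)=-1; (−1)^{2·0·3}·(-1)^0·(-1)^2 = +1.
v=43: a=43^5·(≡27), b=43^2·(≡17) mod 43; (27|43)=-1, (17|43)=+1; (−1)^{5·2·21}·(-1)^2·(+1)^5 = +1.
v=3: a=3^13·(≡2), b=3^6·(≡2) mod 3; (2|3)=-1, (2|3)=-1; (−1)^{13·6·1}·(-1)^6·(-1)^13 = -1.
|Ram(68757, -1066)| = 4, even; anisotropic at {2, 3, 13, 41}.

[2, 3, 13, 41]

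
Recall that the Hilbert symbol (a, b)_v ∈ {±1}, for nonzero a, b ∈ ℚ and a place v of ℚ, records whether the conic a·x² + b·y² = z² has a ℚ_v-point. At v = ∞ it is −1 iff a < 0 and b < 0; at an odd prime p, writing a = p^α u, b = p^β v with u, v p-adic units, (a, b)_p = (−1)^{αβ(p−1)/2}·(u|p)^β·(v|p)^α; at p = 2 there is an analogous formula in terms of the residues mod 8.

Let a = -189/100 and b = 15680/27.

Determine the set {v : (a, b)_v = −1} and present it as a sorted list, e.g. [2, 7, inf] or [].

[2, 3]

(a, b) ≡ (-21, 15) mod (ℚ^×)²; places V = {2, 3, 5, 7, ∞}.
(a,b)_2: α=-2, β=6; u≡3, v≡7 (mod 8); ε(u)ε(v)=1·1, αω(v)=-2·0, βω(u)=6·1; sum ≡ 1  ⇒  -1.
(a,b)_5: α=-2, u≡4; β=1, v≡3 (mod 5); (4|5)=+1, (3|5)=-1; sign (−1)^0·+1^1·-1^-2 = +1.
(a,b)_7: α=1, u≡4; β=2, v≡2 (mod 7); (4|7)=+1, (2|7)=+1; sign (−1)^0·+1^2·+1^1 = +1.
(a,b)_3: α=3, u≡2; β=-3, v≡2 (mod 3); (2|3)=-1, (2|3)=-1; sign (−1)^1·-1^-3·-1^3 = -1.
(a,b)_∞: sgn(-21)=−, sgn(15)=+, so +1.
Ram(-21, 15) = {2, 3}; no ℚ_2-point on the conic.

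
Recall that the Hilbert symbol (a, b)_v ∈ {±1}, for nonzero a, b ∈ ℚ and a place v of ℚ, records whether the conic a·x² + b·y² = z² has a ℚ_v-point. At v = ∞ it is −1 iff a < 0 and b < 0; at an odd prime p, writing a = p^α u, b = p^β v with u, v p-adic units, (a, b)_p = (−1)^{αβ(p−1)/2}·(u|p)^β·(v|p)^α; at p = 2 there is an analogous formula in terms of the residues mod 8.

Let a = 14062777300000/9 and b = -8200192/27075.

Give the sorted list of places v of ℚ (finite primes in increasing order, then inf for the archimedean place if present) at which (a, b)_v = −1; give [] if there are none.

[2, 13]

Mod squares: a ≡ 130, b ≡ -6006. Check v ∈ {∞, 2, 3, 5, 7, 11, 13, 19, 23}.
v=3: a=3^-2·(≡1), b=3^-1·(≡2) mod 3; (1|3)=+1, (2|3)=-1; (−1)^{-2·-1·1}·(+1)^-1·(-1)^-2 = +1.
v=∞: 130 > 0 and -6006 < 0  ⇒  (a,b)_∞ = +1.
v=2: v_2(a)=5, v_2(b)=13; units ≡ 1, 5 (mod 8); ε·ε+αω+βω = 0·0+5·1+13·0 ≡ 1  ⇒  (a,b)_2 = -1.
v=23: a=23^2·(≡14), b=23^0·(≡11) mod 23; (14|23)=-1, (11|23)=-1; (−1)^{2·0·11}·(-1)^0·(-1)^2 = +1.
v=13: a=13^3·(≡3), b=13^1·(≡6) mod 13; (3|13)=+1, (6|13)=-1; (−1)^{3·1·6}·(+1)^1·(-1)^3 = -1.
v=19: a=19^0·(≡11), b=19^-2·(≡1) mod 19; (11|19)=+1, (1|19)=+1; (−1)^{0·-2·9}·(+1)^-2·(+1)^0 = +1.
v=5: a=5^5·(≡4), b=5^-2·(≡1) mod 5; (4|5)=+1, (1|5)=+1; (−1)^{5·-2·2}·(+1)^-2·(+1)^5 = +1.
v=7: a=7^0·(≡1), b=7^1·(≡6) mod 7; (1|7)=+1, (6|7)=-1; (−1)^{0·1·3}·(+1)^1·(-1)^0 = +1.
v=11: a=11^2·(≡4), b=11^1·(≡5) mod 11; (4|11)=+1, (5|11)=+1; (−1)^{2·1·5}·(+1)^1·(+1)^2 = +1.
(130, -6006 / ℚ) ramifies at {2, 13}: a division algebra.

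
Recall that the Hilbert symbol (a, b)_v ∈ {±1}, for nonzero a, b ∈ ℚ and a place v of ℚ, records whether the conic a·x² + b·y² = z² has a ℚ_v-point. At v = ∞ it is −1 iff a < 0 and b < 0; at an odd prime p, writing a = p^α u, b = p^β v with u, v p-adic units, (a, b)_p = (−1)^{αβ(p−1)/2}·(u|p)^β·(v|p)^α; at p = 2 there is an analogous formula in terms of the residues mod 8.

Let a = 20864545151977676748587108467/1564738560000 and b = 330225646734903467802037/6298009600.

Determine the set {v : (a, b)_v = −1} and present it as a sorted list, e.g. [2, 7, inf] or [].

Mod squares: a ≡ 102718, b ≡ 133. Check v ∈ {∞, 2, 3, 5, 7, 11, 17, 19, 23, 29, 31, 37, 47}.
v=23: a=23^3·(≡9), b=23^2·(≡12) mod 23; (9|23)=+1, (12|23)=+1; (−1)^{3·2·11}·(+1)^2·(+1)^3 = +1.
v=37: a=37^4·(≡24), b=37^2·(≡19) mod 37; (24|37)=-1, (19|37)=-1; (−1)^{4·2·18}·(-1)^2·(-1)^4 = +1.
v=11: a=11^-1·(≡7), b=11^0·(≡1) mod 11; (7|11)=-1, (1|11)=+1; (−1)^{-1·0·5}·(-1)^0·(+1)^-1 = +1.
v=∞: 102718 > 0 and 133 > 0  ⇒  (a,b)_∞ = +1.
v=3: a=3^-4·(≡1), b=3^0·(≡1) mod 3; (1|3)=+1, (1|3)=+1; (−1)^{-4·0·1}·(+1)^0·(+1)^-4 = +1.
v=5: a=5^-4·(≡2), b=5^-2·(≡3) mod 5; (2|5)=-1, (3|5)=-1; (−1)^{-4·-2·2}·(-1)^-2·(-1)^-4 = +1.
v=19: a=19^8·(≡16), b=19^5·(≡11) mod 19; (16|19)=+1, (11|19)=+1; (−1)^{8·5·9}·(+1)^5·(+1)^8 = +1.
v=2: v_2(a)=-13, v_2(b)=-18; units ≡ 7, 5 (mod 8); ε·ε+αω+βω = 1·0+-13·1+-18·0 ≡ 1  ⇒  (a,b)_2 = -1.
v=31: a=31^0·(≡12), b=31^-2·(≡5) mod 31; (12|31)=-1, (5|31)=+1; (−1)^{0·-2·15}·(-1)^-2·(+1)^0 = +1.
v=7: a=7^-3·(≡4), b=7^3·(≡6) mod 7; (4|7)=+1, (6|7)=-1; (−1)^{-3·3·3}·(+1)^3·(-1)^-3 = +1.
v=17: a=17^0·(≡8), b=17^2·(≡3) mod 17; (8|17)=+1, (3|17)=-1; (−1)^{0·2·8}·(+1)^2·(-1)^0 = +1.
v=47: a=47^2·(≡44), b=47^2·(≡5) mod 47; (44|47)=-1, (5|47)=-1; (−1)^{2·2·23}·(-1)^2·(-1)^2 = +1.
v=29: a=29^3·(≡7), b=29^2·(≡27) mod 29; (7|29)=+1, (27|29)=-1; (−1)^{3·2·14}·(+1)^2·(-1)^3 = -1.
|Ram(102718, 133)| = 2, even; anisotropic at {2, 29}.

[2, 29]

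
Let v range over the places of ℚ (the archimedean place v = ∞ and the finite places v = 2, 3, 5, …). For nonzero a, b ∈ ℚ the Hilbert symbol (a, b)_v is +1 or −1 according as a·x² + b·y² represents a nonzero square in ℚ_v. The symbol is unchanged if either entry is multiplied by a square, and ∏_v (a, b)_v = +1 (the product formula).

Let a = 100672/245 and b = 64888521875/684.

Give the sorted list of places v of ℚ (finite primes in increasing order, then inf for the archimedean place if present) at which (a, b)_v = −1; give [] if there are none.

(a, b) ≡ (65, 2052665) mod (ℚ^×)²; places V = {2, 3, 5, 7, 11, 13, 17, 19, 31, 41, ∞}.
(a,b)_11: α=2, u≡6; β=0, v≡6 (mod 11); (6|11)=-1, (6|11)=-1; sign (−1)^0·-1^0·-1^2 = +1.
(a,b)_17: α=0, u≡7; β=1, v≡10 (mod 17); (7|17)=-1, (10|17)=-1; sign (−1)^0·-1^1·-1^0 = -1.
(a,b)_7: α=-2, u≡1; β=0, v≡6 (mod 7); (1|7)=+1, (6|7)=-1; sign (−1)^0·+1^0·-1^-2 = +1.
(a,b)_∞: sgn(65)=+, sgn(2052665)=+, so +1.
(a,b)_41: α=0, u≡24; β=1, v≡18 (mod 41); (24|41)=-1, (18|41)=+1; sign (−1)^0·-1^1·+1^0 = -1.
(a,b)_13: α=1, u≡2; β=0, v≡1 (mod 13); (2|13)=-1, (1|13)=+1; sign (−1)^0·-1^0·+1^1 = +1.
(a,b)_31: α=0, u≡26; β=3, v≡17 (mod 31); (26|31)=-1, (17|31)=-1; sign (−1)^0·-1^3·-1^0 = -1.
(a,b)_19: α=0, u≡14; β=-1, v≡11 (mod 19); (14|19)=-1, (11|19)=+1; sign (−1)^0·-1^-1·+1^0 = -1.
(a,b)_5: α=-1, u≡3; β=5, v≡3 (mod 5); (3|5)=-1, (3|5)=-1; sign (−1)^0·-1^5·-1^-1 = +1.
(a,b)_2: α=6, β=-2; u≡1, v≡1 (mod 8); ε(u)ε(v)=0·0, αω(v)=6·0, βω(u)=-2·0; sum ≡ 0  ⇒  +1.
(a,b)_3: α=0, u≡2; β=-2, v≡2 (mod 3); (2|3)=-1, (2|3)=-1; sign (−1)^0·-1^-2·-1^0 = +1.
Ram(65, 2052665) = {17, 19, 31, 41}; no ℚ_17-point on the conic.

[17, 19, 31, 41]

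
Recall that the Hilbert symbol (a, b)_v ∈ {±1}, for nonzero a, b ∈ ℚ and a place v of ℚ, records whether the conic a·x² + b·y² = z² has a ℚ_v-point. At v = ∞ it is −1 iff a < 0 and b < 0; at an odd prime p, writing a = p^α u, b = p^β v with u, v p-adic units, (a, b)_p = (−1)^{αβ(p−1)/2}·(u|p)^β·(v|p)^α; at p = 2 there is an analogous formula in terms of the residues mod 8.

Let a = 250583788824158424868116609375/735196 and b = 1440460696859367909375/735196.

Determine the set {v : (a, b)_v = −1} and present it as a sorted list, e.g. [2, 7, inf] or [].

[3, 5, 29, 31]

(a, b) ≡ (89111577, 175305) mod (ℚ^×)²; places V = {2, 3, 5, 7, 11, 13, 19, 29, 31, 37, 47, ∞}.
(a,b)_29: α=1, u≡26; β=1, v≡23 (mod 29); (26|29)=-1, (23|29)=+1; sign (−1)^0·-1^1·+1^1 = -1.
(a,b)_11: α=-2, u≡3; β=-2, v≡3 (mod 11); (3|11)=+1, (3|11)=+1; sign (−1)^0·+1^-2·+1^-2 = +1.
(a,b)_∞: sgn(89111577)=+, sgn(175305)=+, so +1.
(a,b)_31: α=-1, u≡6; β=-1, v≡30 (mod 31); (6|31)=-1, (30|31)=-1; sign (−1)^1·-1^-1·-1^-1 = -1.
(a,b)_37: α=3, u≡6; β=2, v≡25 (mod 37); (6|37)=-1, (25|37)=+1; sign (−1)^0·-1^2·+1^3 = +1.
(a,b)_5: α=6, u≡3; β=5, v≡1 (mod 5); (3|5)=-1, (1|5)=+1; sign (−1)^0·-1^5·+1^6 = -1.
(a,b)_2: α=-2, β=-2; u≡1, v≡1 (mod 8); ε(u)ε(v)=0·0, αω(v)=-2·0, βω(u)=-2·0; sum ≡ 0  ⇒  +1.
(a,b)_13: α=4, u≡10; β=3, v≡12 (mod 13); (10|13)=+1, (12|13)=+1; sign (−1)^0·+1^3·+1^4 = +1.
(a,b)_47: α=5, u≡11; β=4, v≡18 (mod 47); (11|47)=-1, (18|47)=+1; sign (−1)^0·-1^4·+1^5 = +1.
(a,b)_19: α=3, u≡6; β=2, v≡6 (mod 19); (6|19)=+1, (6|19)=+1; sign (−1)^0·+1^2·+1^3 = +1.
(a,b)_7: α=-2, u≡2; β=-2, v≡2 (mod 7); (2|7)=+1, (2|7)=+1; sign (−1)^0·+1^-2·+1^-2 = +1.
(a,b)_3: α=5, u≡1; β=1, v≡1 (mod 3); (1|3)=+1, (1|3)=+1; sign (−1)^1·+1^1·+1^5 = -1.
(89111577, 175305 / ℚ) ramifies at {3, 5, 29, 31}: a division algebra.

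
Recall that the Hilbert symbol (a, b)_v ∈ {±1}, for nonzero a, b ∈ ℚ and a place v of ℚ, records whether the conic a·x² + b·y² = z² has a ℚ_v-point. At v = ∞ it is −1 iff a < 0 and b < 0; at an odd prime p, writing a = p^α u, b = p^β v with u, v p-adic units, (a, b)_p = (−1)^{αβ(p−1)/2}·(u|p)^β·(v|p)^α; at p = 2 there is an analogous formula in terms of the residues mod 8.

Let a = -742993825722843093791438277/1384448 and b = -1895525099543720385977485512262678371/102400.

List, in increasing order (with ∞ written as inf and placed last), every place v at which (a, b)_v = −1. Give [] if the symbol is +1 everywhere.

[2, 7, 19, inf]

Mod squares: a ≡ -106, b ≡ -1950179. Check v ∈ {∞, 2, 3, 5, 7, 11, 13, 19, 31, 41, 43, 53}.
v=5: a=5^0·(≡1), b=5^-2·(≡4) mod 5; (1|5)=+1, (4|5)=+1; (−1)^{0·-2·2}·(+1)^-2·(+1)^0 = +1.
v=11: a=11^6·(≡9), b=11^9·(≡1) mod 11; (9|11)=+1, (1|11)=+1; (−1)^{6·9·5}·(+1)^9·(+1)^6 = +1.
v=13: a=13^-2·(≡8), b=13^0·(≡4) mod 13; (8|13)=-1, (4|13)=+1; (−1)^{-2·0·6}·(-1)^0·(+1)^-2 = +1.
v=43: a=43^4·(≡11), b=43^3·(≡2) mod 43; (11|43)=+1, (2|43)=-1; (−1)^{4·3·21}·(+1)^3·(-1)^4 = +1.
v=3: a=3^4·(≡2), b=3^8·(≡1) mod 3; (2|3)=-1, (1|3)=+1; (−1)^{4·8·1}·(-1)^8·(+1)^4 = +1.
v=2: v_2(a)=-13, v_2(b)=-12; units ≡ 3, 5 (mod 8); ε·ε+αω+βω = 1·0+-13·1+-12·1 ≡ 1  ⇒  (a,b)_2 = -1.
v=19: a=19^2·(≡2), b=19^1·(≡4) mod 19; (2|19)=-1, (4|19)=+1; (−1)^{2·1·9}·(-1)^1·(+1)^2 = -1.
v=31: a=31^2·(≡20), b=31^3·(≡22) mod 31; (20|31)=+1, (22|31)=-1; (−1)^{2·3·15}·(+1)^3·(-1)^2 = +1.
v=∞: -106 < 0 and -1950179 < 0  ⇒  (a,b)_∞ = -1.
v=41: a=41^2·(≡35), b=41^4·(≡17) mod 41; (35|41)=-1, (17|41)=-1; (−1)^{2·4·20}·(-1)^4·(-1)^2 = +1.
v=53: a=53^1·(≡27), b=53^2·(≡7) mod 53; (27|53)=-1, (7|53)=+1; (−1)^{1·2·26}·(-1)^2·(+1)^1 = +1.
v=7: a=7^2·(≡6), b=7^3·(≡5) mod 7; (6|7)=-1, (5|7)=-1; (−1)^{2·3·3}·(-1)^3·(-1)^2 = -1.
(-106, -1950179 / ℚ) ramifies at {2, 7, 19, ∞}: a division algebra.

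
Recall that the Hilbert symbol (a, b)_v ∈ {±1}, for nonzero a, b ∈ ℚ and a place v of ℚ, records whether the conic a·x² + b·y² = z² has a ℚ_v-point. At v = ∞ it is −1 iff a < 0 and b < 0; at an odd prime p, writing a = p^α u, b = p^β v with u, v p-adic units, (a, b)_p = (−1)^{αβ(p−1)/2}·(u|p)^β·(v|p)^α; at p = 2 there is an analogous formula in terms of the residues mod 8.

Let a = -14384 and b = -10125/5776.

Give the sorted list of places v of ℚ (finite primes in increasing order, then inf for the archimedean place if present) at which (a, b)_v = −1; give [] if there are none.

[31, inf]

Mod squares: a ≡ -899, b ≡ -5. Check v ∈ {∞, 2, 3, 5, 19, 29, 31}.
v=2: v_2(a)=4, v_2(b)=-4; units ≡ 5, 3 (mod 8); ε·ε+αω+βω = 0·1+4·1+-4·1 ≡ 0  ⇒  (a,b)_2 = +1.
v=∞: -899 < 0 and -5 < 0  ⇒  (a,b)_∞ = -1.
v=19: a=19^0·(≡18), b=19^-2·(≡12) mod 19; (18|19)=-1, (12|19)=-1; (−1)^{0·-2·9}·(-1)^-2·(-1)^0 = +1.
v=3: a=3^0·(≡1), b=3^4·(≡1) mod 3; (1|3)=+1, (1|3)=+1; (−1)^{0·4·1}·(+1)^4·(+1)^0 = +1.
v=31: a=31^1·(≡1), b=31^0·(≡26) mod 31; (1|31)=+1, (26|31)=-1; (−1)^{1·0·15}·(+1)^0·(-1)^1 = -1.
v=29: a=29^1·(≡26), b=29^0·(≡5) mod 29; (26|29)=-1, (5|29)=+1; (−1)^{1·0·14}·(-1)^0·(+1)^1 = +1.
v=5: a=5^0·(≡1), b=5^3·(≡4) mod 5; (1|5)=+1, (4|5)=+1; (−1)^{0·3·2}·(+1)^3·(+1)^0 = +1.
(-899, -5 / ℚ) ramifies at {31, ∞}: a division algebra.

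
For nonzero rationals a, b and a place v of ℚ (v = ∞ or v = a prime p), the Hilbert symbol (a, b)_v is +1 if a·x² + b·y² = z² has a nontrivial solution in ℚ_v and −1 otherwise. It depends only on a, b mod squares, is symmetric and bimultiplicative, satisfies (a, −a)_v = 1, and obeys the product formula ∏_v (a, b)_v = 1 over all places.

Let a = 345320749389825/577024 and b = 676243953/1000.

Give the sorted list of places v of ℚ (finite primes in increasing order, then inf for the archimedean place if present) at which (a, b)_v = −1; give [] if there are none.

[2, 5, 17, 23]

Mod squares: a ≡ 13357342, b ≡ 126730. Check v ∈ {∞, 2, 3, 5, 7, 11, 17, 19, 23, 29, 31}.
v=7: a=7^-2·(≡3), b=7^2·(≡2) mod 7; (3|7)=-1, (2|7)=+1; (−1)^{-2·2·3}·(-1)^2·(+1)^-2 = +1.
v=11: a=11^4·(≡4), b=11^2·(≡10) mod 11; (4|11)=+1, (10|11)=-1; (−1)^{4·2·5}·(+1)^2·(-1)^4 = +1.
v=31: a=31^1·(≡24), b=31^0·(≡8) mod 31; (24|31)=-1, (8|31)=+1; (−1)^{1·0·15}·(-1)^0·(+1)^1 = +1.
v=5: a=5^2·(≡2), b=5^-3·(≡1) mod 5; (2|5)=-1, (1|5)=+1; (−1)^{2·-3·2}·(-1)^-3·(+1)^2 = -1.
v=19: a=19^3·(≡10), b=19^1·(≡11) mod 19; (10|19)=-1, (11|19)=+1; (−1)^{3·1·9}·(-1)^1·(+1)^3 = +1.
v=29: a=29^1·(≡9), b=29^1·(≡25) mod 29; (9|29)=+1, (25|29)=+1; (−1)^{1·1·14}·(+1)^1·(+1)^1 = +1.
v=17: a=17^1·(≡5), b=17^0·(≡11) mod 17; (5|17)=-1, (11|17)=-1; (−1)^{1·0·8}·(-1)^0·(-1)^1 = -1.
v=2: v_2(a)=-9, v_2(b)=-3; units ≡ 7, 5 (mod 8); ε·ε+αω+βω = 1·0+-9·1+-3·0 ≡ 1  ⇒  (a,b)_2 = -1.
v=3: a=3^2·(≡1), b=3^2·(≡1) mod 3; (1|3)=+1, (1|3)=+1; (−1)^{2·2·1}·(+1)^2·(+1)^2 = +1.
v=∞: 13357342 > 0 and 126730 > 0  ⇒  (a,b)_∞ = +1.
v=23: a=23^-1·(≡2), b=23^1·(≡2) mod 23; (2|23)=+1, (2|23)=+1; (−1)^{-1·1·11}·(+1)^1·(+1)^-1 = -1.
(13357342, 126730 / ℚ) ramifies at {2, 5, 17, 23}: a division algebra.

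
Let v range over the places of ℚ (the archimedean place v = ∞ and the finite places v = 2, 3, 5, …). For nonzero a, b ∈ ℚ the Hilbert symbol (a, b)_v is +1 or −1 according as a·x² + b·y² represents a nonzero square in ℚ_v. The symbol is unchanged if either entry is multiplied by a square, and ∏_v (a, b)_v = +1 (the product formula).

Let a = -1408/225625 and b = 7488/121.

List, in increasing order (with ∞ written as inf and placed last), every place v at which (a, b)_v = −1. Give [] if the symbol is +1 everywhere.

[2, 11]

Mod squares: a ≡ -22, b ≡ 13. Check v ∈ {∞, 2, 3, 5, 11, 13, 19}.
v=11: a=11^1·(≡1), b=11^-2·(≡8) mod 11; (1|11)=+1, (8|11)=-1; (−1)^{1·-2·5}·(+1)^-2·(-1)^1 = -1.
v=13: a=13^0·(≡10), b=13^1·(≡1) mod 13; (10|13)=+1, (1|13)=+1; (−1)^{0·1·6}·(+1)^1·(+1)^0 = +1.
v=∞: -22 < 0 and 13 > 0  ⇒  (a,b)_∞ = +1.
v=19: a=19^-2·(≡1), b=19^0·(≡3) mod 19; (1|19)=+1, (3|19)=-1; (−1)^{-2·0·9}·(+1)^0·(-1)^-2 = +1.
v=5: a=5^-4·(≡2), b=5^0·(≡3) mod 5; (2|5)=-1, (3|5)=-1; (−1)^{-4·0·2}·(-1)^0·(-1)^-4 = +1.
v=2: v_2(a)=7, v_2(b)=6; units ≡ 5, 5 (mod 8); ε·ε+αω+βω = 0·0+7·1+6·1 ≡ 1  ⇒  (a,b)_2 = -1.
v=3: a=3^0·(≡2), b=3^2·(≡1) mod 3; (2|3)=-1, (1|3)=+1; (−1)^{0·2·1}·(-1)^2·(+1)^0 = +1.
Ram(-22, 13) = {2, 11}; no ℚ_2-point on the conic.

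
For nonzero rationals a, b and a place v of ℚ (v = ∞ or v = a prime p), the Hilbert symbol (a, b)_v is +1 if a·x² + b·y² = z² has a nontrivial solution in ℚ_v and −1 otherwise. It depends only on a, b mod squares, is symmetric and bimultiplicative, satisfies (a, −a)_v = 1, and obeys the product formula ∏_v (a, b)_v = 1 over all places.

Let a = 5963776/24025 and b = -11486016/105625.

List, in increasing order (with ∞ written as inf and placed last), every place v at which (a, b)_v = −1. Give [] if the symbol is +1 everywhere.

(a, b) ≡ (91, -69) mod (ℚ^×)²; places V = {2, 3, 5, 7, 13, 17, 23, 31, ∞}.
(a,b)_13: α=1, u≡8; β=-2, v≡4 (mod 13); (8|13)=-1, (4|13)=+1; sign (−1)^0·-1^-2·+1^1 = +1.
(a,b)_17: α=0, u≡10; β=2, v≡9 (mod 17); (10|17)=-1, (9|17)=+1; sign (−1)^0·-1^2·+1^0 = +1.
(a,b)_2: α=16, β=6; u≡3, v≡3 (mod 8); ε(u)ε(v)=1·1, αω(v)=16·1, βω(u)=6·1; sum ≡ 1  ⇒  -1.
(a,b)_∞: sgn(91)=+, sgn(-69)=−, so +1.
(a,b)_31: α=-2, u≡11; β=0, v≡13 (mod 31); (11|31)=-1, (13|31)=-1; sign (−1)^0·-1^0·-1^-2 = +1.
(a,b)_23: α=0, u≡17; β=1, v≡11 (mod 23); (17|23)=-1, (11|23)=-1; sign (−1)^0·-1^1·-1^0 = -1.
(a,b)_5: α=-2, u≡1; β=-4, v≡1 (mod 5); (1|5)=+1, (1|5)=+1; sign (−1)^0·+1^-4·+1^-2 = +1.
(a,b)_7: α=1, u≡5; β=0, v≡2 (mod 7); (5|7)=-1, (2|7)=+1; sign (−1)^0·-1^0·+1^1 = +1.
(a,b)_3: α=0, u≡1; β=3, v≡1 (mod 3); (1|3)=+1, (1|3)=+1; sign (−1)^0·+1^3·+1^0 = +1.
Ram(91, -69) = {2, 23}; no ℚ_2-point on the conic.

[2, 23]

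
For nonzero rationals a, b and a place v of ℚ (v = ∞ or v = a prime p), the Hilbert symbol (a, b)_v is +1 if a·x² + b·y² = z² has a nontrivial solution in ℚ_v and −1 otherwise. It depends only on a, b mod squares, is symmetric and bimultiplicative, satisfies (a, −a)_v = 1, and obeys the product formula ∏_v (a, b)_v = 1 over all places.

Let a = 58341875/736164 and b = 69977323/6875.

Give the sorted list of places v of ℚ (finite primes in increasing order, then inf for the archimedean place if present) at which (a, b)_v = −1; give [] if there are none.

[17, 31]

(a, b) ≡ (323, 12617) mod (ℚ^×)²; places V = {2, 3, 5, 11, 13, 17, 19, 31, 37, ∞}.
(a,b)_37: α=0, u≡26; β=1, v≡23 (mod 37); (26|37)=+1, (23|37)=-1; sign (−1)^0·+1^1·-1^0 = +1.
(a,b)_11: α=-2, u≡9; β=-1, v≡1 (mod 11); (9|11)=+1, (1|11)=+1; sign (−1)^0·+1^-1·+1^-2 = +1.
(a,b)_∞: sgn(323)=+, sgn(12617)=+, so +1.
(a,b)_3: α=-2, u≡2; β=0, v≡2 (mod 3); (2|3)=-1, (2|3)=-1; sign (−1)^0·-1^0·-1^-2 = +1.
(a,b)_31: α=0, u≡22; β=1, v≡8 (mod 31); (22|31)=-1, (8|31)=+1; sign (−1)^0·-1^1·+1^0 = -1.
(a,b)_13: α=-2, u≡7; β=2, v≡11 (mod 13); (7|13)=-1, (11|13)=-1; sign (−1)^0·-1^2·-1^-2 = +1.
(a,b)_2: α=-2, β=0; u≡3, v≡1 (mod 8); ε(u)ε(v)=1·0, αω(v)=-2·0, βω(u)=0·1; sum ≡ 0  ⇒  +1.
(a,b)_19: α=1, u≡6; β=2, v≡11 (mod 19); (6|19)=+1, (11|19)=+1; sign (−1)^0·+1^2·+1^1 = +1.
(a,b)_17: α=3, u≡2; β=0, v≡10 (mod 17); (2|17)=+1, (10|17)=-1; sign (−1)^0·+1^0·-1^3 = -1.
(a,b)_5: α=4, u≡3; β=-4, v≡3 (mod 5); (3|5)=-1, (3|5)=-1; sign (−1)^0·-1^-4·-1^4 = +1.
(323, 12617 / ℚ) ramifies at {17, 31}: a division algebra.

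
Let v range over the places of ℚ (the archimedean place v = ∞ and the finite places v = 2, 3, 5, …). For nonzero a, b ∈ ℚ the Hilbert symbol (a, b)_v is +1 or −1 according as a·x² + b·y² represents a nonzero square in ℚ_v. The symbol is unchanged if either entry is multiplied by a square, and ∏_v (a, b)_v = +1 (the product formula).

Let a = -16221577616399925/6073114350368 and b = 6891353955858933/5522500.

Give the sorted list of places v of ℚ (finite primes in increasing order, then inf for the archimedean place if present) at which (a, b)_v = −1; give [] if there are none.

[2, 37]

(a, b) ≡ (-106, 37) mod (ℚ^×)²; places V = {2, 3, 5, 7, 11, 13, 17, 23, 31, 37, 47, 53, ∞}.
(a,b)_11: α=4, u≡9; β=2, v≡1 (mod 11); (9|11)=+1, (1|11)=+1; sign (−1)^0·+1^2·+1^4 = +1.
(a,b)_37: α=0, u≡17; β=1, v≡36 (mod 37); (17|37)=-1, (36|37)=+1; sign (−1)^0·-1^1·+1^0 = -1.
(a,b)_53: α=1, u≡26; β=2, v≡47 (mod 53); (26|53)=-1, (47|53)=+1; sign (−1)^0·-1^2·+1^1 = +1.
(a,b)_31: α=-2, u≡16; β=0, v≡3 (mod 31); (16|31)=+1, (3|31)=-1; sign (−1)^0·+1^0·-1^-2 = +1.
(a,b)_17: α=2, u≡15; β=4, v≡7 (mod 17); (15|17)=+1, (7|17)=-1; sign (−1)^0·+1^4·-1^2 = +1.
(a,b)_5: α=2, u≡1; β=-4, v≡3 (mod 5); (1|5)=+1, (3|5)=-1; sign (−1)^0·+1^-4·-1^2 = +1.
(a,b)_2: α=-5, β=-2; u≡3, v≡5 (mod 8); ε(u)ε(v)=1·0, αω(v)=-5·1, βω(u)=-2·1; sum ≡ 1  ⇒  -1.
(a,b)_∞: sgn(-106)=−, sgn(37)=+, so +1.
(a,b)_47: α=-2, u≡26; β=-2, v≡9 (mod 47); (26|47)=-1, (9|47)=+1; sign (−1)^0·-1^-2·+1^-2 = +1.
(a,b)_3: α=10, u≡2; β=8, v≡1 (mod 3); (2|3)=-1, (1|3)=+1; sign (−1)^0·-1^8·+1^10 = +1.
(a,b)_23: α=-2, u≡9; β=0, v≡20 (mod 23); (9|23)=+1, (20|23)=-1; sign (−1)^0·+1^0·-1^-2 = +1.
(a,b)_7: α=2, u≡3; β=0, v≡2 (mod 7); (3|7)=-1, (2|7)=+1; sign (−1)^0·-1^0·+1^2 = +1.
(a,b)_13: α=-2, u≡5; β=0, v≡6 (mod 13); (5|13)=-1, (6|13)=-1; sign (−1)^0·-1^0·-1^-2 = +1.
Ram(-106, 37) = {2, 37}; no ℚ_2-point on the conic.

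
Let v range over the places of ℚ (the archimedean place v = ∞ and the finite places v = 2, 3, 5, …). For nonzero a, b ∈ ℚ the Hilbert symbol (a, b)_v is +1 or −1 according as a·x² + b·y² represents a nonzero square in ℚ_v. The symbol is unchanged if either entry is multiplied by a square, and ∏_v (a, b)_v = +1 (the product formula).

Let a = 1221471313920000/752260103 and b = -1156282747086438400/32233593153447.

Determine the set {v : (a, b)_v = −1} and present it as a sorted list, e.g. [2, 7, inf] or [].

[11, 47]

Mod squares: a ≡ 76209419, b ≡ -5862263. Check v ∈ {∞, 2, 3, 5, 7, 11, 13, 17, 19, 23, 29, 43, 47}.
v=2: v_2(a)=16, v_2(b)=30; units ≡ 3, 1 (mod 8); ε·ε+αω+βω = 1·0+16·0+30·1 ≡ 0  ⇒  (a,b)_2 = +1.
v=17: a=17^1·(≡12), b=17^1·(≡6) mod 17; (12|17)=-1, (6|17)=-1; (−1)^{1·1·8}·(-1)^1·(-1)^1 = +1.
v=3: a=3^2·(≡2), b=3^-4·(≡1) mod 3; (2|3)=-1, (1|3)=+1; (−1)^{2·-4·1}·(-1)^-4·(+1)^2 = +1.
v=5: a=5^4·(≡4), b=5^2·(≡2) mod 5; (4|5)=+1, (2|5)=-1; (−1)^{4·2·2}·(+1)^2·(-1)^4 = +1.
v=7: a=7^-2·(≡3), b=7^-2·(≡6) mod 7; (3|7)=-1, (6|7)=-1; (−1)^{-2·-2·3}·(-1)^-2·(-1)^-2 = +1.
v=29: a=29^1·(≡21), b=29^1·(≡3) mod 29; (21|29)=-1, (3|29)=-1; (−1)^{1·1·14}·(-1)^1·(-1)^1 = +1.
v=13: a=13^1·(≡12), b=13^2·(≡1) mod 13; (12|13)=+1, (1|13)=+1; (−1)^{1·2·6}·(+1)^2·(+1)^1 = +1.
v=23: a=23^-1·(≡3), b=23^-3·(≡19) mod 23; (3|23)=+1, (19|23)=-1; (−1)^{-1·-3·11}·(+1)^-3·(-1)^-1 = +1.
v=47: a=47^1·(≡7), b=47^1·(≡25) mod 47; (7|47)=+1, (25|47)=+1; (−1)^{1·1·23}·(+1)^1·(+1)^1 = -1.
v=∞: 76209419 > 0 and -5862263 < 0  ⇒  (a,b)_∞ = +1.
v=43: a=43^-2·(≡26), b=43^-2·(≡16) mod 43; (26|43)=-1, (16|43)=+1; (−1)^{-2·-2·21}·(-1)^-2·(+1)^-2 = +1.
v=11: a=11^1·(≡8), b=11^1·(≡7) mod 11; (8|11)=-1, (7|11)=-1; (−1)^{1·1·5}·(-1)^1·(-1)^1 = -1.
v=19: a=19^-2·(≡16), b=19^-2·(≡9) mod 19; (16|19)=+1, (9|19)=+1; (−1)^{-2·-2·9}·(+1)^-2·(+1)^-2 = +1.
|Ram(76209419, -5862263)| = 2, even; anisotropic at {11, 47}.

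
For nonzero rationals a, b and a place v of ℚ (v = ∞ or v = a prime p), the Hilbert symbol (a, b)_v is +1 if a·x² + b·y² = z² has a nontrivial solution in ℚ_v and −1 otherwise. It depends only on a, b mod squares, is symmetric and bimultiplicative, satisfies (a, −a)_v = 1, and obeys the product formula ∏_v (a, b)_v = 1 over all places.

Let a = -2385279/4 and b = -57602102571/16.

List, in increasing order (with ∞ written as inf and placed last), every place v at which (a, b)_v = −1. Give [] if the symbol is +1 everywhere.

(a, b) ≡ (-265031, -17729179) mod (ℚ^×)²; places V = {2, 3, 13, 19, 29, 31, 37, 41, ∞}.
(a,b)_29: α=1, u≡20; β=1, v≡18 (mod 29); (20|29)=+1, (18|29)=-1; sign (−1)^0·+1^1·-1^1 = -1.
(a,b)_3: α=2, u≡1; β=2, v≡2 (mod 3); (1|3)=+1, (2|3)=-1; sign (−1)^0·+1^2·-1^2 = +1.
(a,b)_∞: sgn(-265031)=−, sgn(-17729179)=−, so -1.
(a,b)_2: α=-2, β=-4; u≡1, v≡5 (mod 8); ε(u)ε(v)=0·0, αω(v)=-2·1, βω(u)=-4·0; sum ≡ 0  ⇒  +1.
(a,b)_37: α=1, u≡6; β=1, v≡19 (mod 37); (6|37)=-1, (19|37)=-1; sign (−1)^0·-1^1·-1^1 = +1.
(a,b)_19: α=1, u≡17; β=2, v≡1 (mod 19); (17|19)=+1, (1|19)=+1; sign (−1)^0·+1^2·+1^1 = +1.
(a,b)_41: α=0, u≡15; β=1, v≡5 (mod 41); (15|41)=-1, (5|41)=+1; sign (−1)^0·-1^1·+1^0 = -1.
(a,b)_13: α=1, u≡3; β=1, v≡6 (mod 13); (3|13)=+1, (6|13)=-1; sign (−1)^0·+1^1·-1^1 = -1.
(a,b)_31: α=0, u≡4; β=1, v≡4 (mod 31); (4|31)=+1, (4|31)=+1; sign (−1)^0·+1^1·+1^0 = +1.
(-265031, -17729179 / ℚ) ramifies at {13, 29, 41, ∞}: a division algebra.

[13, 29, 41, inf]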